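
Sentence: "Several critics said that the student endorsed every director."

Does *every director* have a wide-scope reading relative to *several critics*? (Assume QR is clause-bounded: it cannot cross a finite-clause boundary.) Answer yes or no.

No

*every director* sits inside the finite complement clause *that the student endorsed every director*.
With QR restricted to its own tensed clause, the embedded quantifier cannot reach a matrix scope position.
So the wide-scope reading for *every director* is blocked.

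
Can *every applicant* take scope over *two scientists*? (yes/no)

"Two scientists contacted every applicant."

Yes

*every applicant* is the matrix object and *two scientists* the matrix subject; the two are clausemates.
Since no island is crossed, the inverse ordering is licensed alongside surface scope.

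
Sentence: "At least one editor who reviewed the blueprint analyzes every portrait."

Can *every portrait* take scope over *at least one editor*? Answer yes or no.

Yes

The relative clause *who reviewed the blueprint* modifies *at least one editor*, but *every portrait* is not inside that relative clause — it is an argument of the matrix verb.
Ordinary QR to a clause-peripheral position gives the wide-scope LF for the lower DP.
Both orderings are possible: *at least one editor* > *every portrait* and *every portrait* > *at least one editor*.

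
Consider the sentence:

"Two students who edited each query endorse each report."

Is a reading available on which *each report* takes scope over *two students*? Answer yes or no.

Yes

*each report* sits in the matrix clause, not in the relative clause on *two students*.
With no island boundary between them, the object can take inverse scope over the subject via ordinary QR within the clause.
The sentence is scopally ambiguous between *two students* > *each report* and *each report* > *two students*.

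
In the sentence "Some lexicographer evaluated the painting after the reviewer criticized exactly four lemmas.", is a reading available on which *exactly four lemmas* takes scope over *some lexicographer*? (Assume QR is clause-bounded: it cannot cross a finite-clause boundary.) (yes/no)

Structurally, *exactly four lemmas* is inside the adjunct clause *after the reviewer criticized exactly four lemmas*.
Scope out of an adjunct clause is unavailable: QR respects the adjunct-island constraint.
So *exactly four lemmas* cannot raise to a position above *some lexicographer*.

No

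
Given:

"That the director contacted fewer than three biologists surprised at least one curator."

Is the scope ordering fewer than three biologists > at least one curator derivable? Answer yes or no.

*fewer than three biologists* sits inside the sentential subject *that the director contacted fewer than three biologists*.
Clausal subjects are scope islands; QR from inside the subject into the matrix is barred.
*fewer than three biologists* is confined to the island and cannot take scope over *at least one curator*.

No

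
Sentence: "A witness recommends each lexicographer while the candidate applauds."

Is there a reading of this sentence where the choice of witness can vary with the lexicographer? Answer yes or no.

That reading corresponds to *each lexicographer* > *a witness*.
The adjunct island is irrelevant here — *each lexicographer* and *a witness* are both in the matrix clause.
Clause-internal QR can adjoin the lower DP above the subject, yielding the inverse reading.
The sentence is scopally ambiguous between *a witness* > *each lexicographer* and *each lexicographer* > *a witness*.

Yes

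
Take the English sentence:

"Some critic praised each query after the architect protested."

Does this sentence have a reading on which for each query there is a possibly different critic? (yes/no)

The paraphrase describes the scope ordering *each query* > *some critic*.
The adjunct island is irrelevant here — *each query* and *some critic* are both in the matrix clause.
With no island boundary between them, the object can take inverse scope over the subject via ordinary QR within the clause.

Yes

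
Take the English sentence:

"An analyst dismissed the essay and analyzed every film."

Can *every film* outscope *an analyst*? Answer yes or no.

No

The target quantifier *every film* is part of one conjunct of the coordinate structure (*analyzed every film*).
The Coordinate Structure Constraint blocks movement (including QR) out of a single conjunct.
So *every film* cannot raise high enough to outscope *an analyst*; only the surface ordering *an analyst* > *every film* is available.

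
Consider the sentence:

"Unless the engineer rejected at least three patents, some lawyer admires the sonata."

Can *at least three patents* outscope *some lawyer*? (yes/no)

Structurally, *at least three patents* is inside the adjunct clause *unless the engineer rejected at least three patents*.
The adjunct-island constraint bars QR out of an adverbial clause.
The ordering *at least three patents* > *some lawyer* is therefore underivable.

No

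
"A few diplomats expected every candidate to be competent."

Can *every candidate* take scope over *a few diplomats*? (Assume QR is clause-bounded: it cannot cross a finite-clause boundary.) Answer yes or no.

ECM infinitives lack a CP barrier, so *every candidate* can QR over the matrix subject *a few diplomats*.
Clause-internal QR can adjoin the lower DP above the subject, yielding the inverse reading.

Yes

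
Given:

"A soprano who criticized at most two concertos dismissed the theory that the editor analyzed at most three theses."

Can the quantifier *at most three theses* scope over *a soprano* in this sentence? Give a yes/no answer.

No

*at most three theses* sits inside the complex NP *the theory that the editor analyzed at most three theses*.
The Complex NP Constraint bars QR out of the complement clause of a noun.
So the wide-scope reading for *at most three theses* is blocked.
(Only the surface reading survives: one fixed soprano with respect to all the relevant theses.)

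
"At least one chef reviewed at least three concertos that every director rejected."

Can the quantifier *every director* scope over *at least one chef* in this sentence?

No

The target quantifier *every director* is part of the relative clause *that every director rejected* modifying *at least three concertos*.
Relative clauses are scope islands: a quantifier cannot QR out of a relative clause to take scope in the matrix clause.
Hence only narrow scope for *every director* (under *at least one chef*) survives.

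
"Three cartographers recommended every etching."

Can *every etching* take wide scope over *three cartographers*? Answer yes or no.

Both DPs are arguments of the same predicate; there is no clause or island boundary between them.
Nothing blocks QR of the lower DP to a position above the higher one, so inverse scope is available.
The sentence is scopally ambiguous between *three cartographers* > *every etching* and *every etching* > *three cartographers*.

Yes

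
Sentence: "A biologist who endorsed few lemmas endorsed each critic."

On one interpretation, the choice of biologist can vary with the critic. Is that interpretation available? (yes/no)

Yes

This is the *each critic* > *a biologist* reading.
The relative clause *who endorsed few lemmas* modifies *a biologist*, but *each critic* is not inside that relative clause — it is an argument of the matrix verb.
Ordinary QR to a clause-peripheral position gives the wide-scope LF for the lower DP.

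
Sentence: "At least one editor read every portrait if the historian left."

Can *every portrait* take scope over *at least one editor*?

Neither queried DP is inside the adjunct, so the adjunct-island constraint does not apply.
Clause-internal QR can adjoin the lower DP above the subject, yielding the inverse reading.

Yes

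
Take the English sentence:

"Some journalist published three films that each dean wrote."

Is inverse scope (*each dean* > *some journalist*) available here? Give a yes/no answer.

The DP *each dean* is contained in the relative clause *that each dean wrote* modifying *three films*.
QR out of a relative clause is ruled out by the relative-clause island constraint.
There is no licit LF on which *each dean* c-commands *some journalist*.

No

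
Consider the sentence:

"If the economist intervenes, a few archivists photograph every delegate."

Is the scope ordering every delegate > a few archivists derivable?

Yes

The adjunct island is irrelevant here — *every delegate* and *a few archivists* are both in the matrix clause.
Clause-internal QR can adjoin the lower DP above the subject, yielding the inverse reading.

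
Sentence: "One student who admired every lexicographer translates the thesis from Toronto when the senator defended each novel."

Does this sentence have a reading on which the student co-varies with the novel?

The described interpretation is the *each novel* > *one student* scoping.
The target quantifier *each novel* is part of the adjunct clause *when the senator defended each novel*.
Adverbial clauses are not L-marked, so they are barriers for QR — the quantifier cannot escape the adjunct.
There is no licit LF on which *each novel* c-commands *one student*.

No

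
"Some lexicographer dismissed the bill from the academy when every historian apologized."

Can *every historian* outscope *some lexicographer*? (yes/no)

*every historian* sits inside the adjunct clause *when every historian apologized*.
Adverbial clauses are not L-marked, so they are barriers for QR — the quantifier cannot escape the adjunct.
*every historian* > *some lexicographer* would require crossing that boundary, which is illicit.

No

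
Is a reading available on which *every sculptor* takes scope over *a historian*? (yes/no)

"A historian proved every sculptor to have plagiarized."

Yes

*every sculptor* is the subject of an ECM infinitive — the infinitival complement of an ECM verb is not a scope island, so *every sculptor* can raise into the matrix clause.
Ordinary QR to a clause-peripheral position gives the wide-scope LF for the lower DP.
Both orderings are possible: *a historian* > *every sculptor* and *every sculptor* > *a historian*.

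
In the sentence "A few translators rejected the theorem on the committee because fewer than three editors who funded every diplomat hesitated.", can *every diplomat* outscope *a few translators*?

No

Structurally, *every diplomat* is inside the relative clause *who funded every diplomat*, which is itself inside the adjunct *because fewer than three editors who funded every diplomat hesitated*.
The quantifier would have to escape first the RC and then the adjunct — two independent island violations.
There is no licit LF on which *every diplomat* c-commands *a few translators*.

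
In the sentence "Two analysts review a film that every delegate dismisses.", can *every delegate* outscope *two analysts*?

No

*every delegate* occurs within the relative clause *that every delegate dismisses* modifying *a film*.
Relative clauses block scope extraction: QR cannot target a position outside the modified NP.
So *every delegate* cannot raise to a position above *two analysts*.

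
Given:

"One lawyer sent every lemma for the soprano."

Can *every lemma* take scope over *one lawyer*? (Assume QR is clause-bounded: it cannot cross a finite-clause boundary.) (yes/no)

Yes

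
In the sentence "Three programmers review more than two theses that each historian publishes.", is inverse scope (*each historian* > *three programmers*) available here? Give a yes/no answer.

The target quantifier *each historian* is part of the relative clause *that each historian publishes* modifying *more than two theses*.
Quantifiers inside a relative clause are trapped there; the RC boundary blocks QR.
So the wide-scope reading for *each historian* is blocked.

No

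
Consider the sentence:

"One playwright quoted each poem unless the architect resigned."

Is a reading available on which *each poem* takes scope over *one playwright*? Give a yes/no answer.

Yes

*each poem* is a matrix argument; the adjunct is an island but the target quantifier is outside it.
Ordinary QR to a clause-peripheral position gives the wide-scope LF for the lower DP.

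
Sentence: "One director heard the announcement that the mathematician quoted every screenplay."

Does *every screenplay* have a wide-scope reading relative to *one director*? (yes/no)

The DP *every screenplay* is contained in the complex NP *the announcement that the mathematician quoted every screenplay*.
A that-clause complement to a noun is an island; QR cannot cross the NP boundary.
*every screenplay* is confined to the island and cannot take scope over *one director*.

No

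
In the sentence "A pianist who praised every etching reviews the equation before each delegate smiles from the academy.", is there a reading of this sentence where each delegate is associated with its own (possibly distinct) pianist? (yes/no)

No

The paraphrase describes the scope ordering *each delegate* > *a pianist*.
*each delegate* is embedded in the adjunct clause *before each delegate smiles from the academy*.
Adjuncts are opaque for quantifier raising; a quantifier in an adjunct stays inside it.
So the wide-scope reading for *each delegate* is blocked.
(Only the surface reading survives: one fixed pianist with respect to all the relevant delegates.)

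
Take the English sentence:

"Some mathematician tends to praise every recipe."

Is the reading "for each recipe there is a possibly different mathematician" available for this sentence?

Yes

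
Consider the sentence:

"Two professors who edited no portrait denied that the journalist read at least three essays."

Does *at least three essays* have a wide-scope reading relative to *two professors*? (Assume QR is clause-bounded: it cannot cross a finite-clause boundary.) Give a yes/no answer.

No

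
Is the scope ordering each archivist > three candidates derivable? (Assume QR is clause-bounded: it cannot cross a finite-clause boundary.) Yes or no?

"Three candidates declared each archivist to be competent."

*each archivist* is the subject of an ECM infinitive — the infinitival complement of an ECM verb is not a scope island, so *each archivist* can raise into the matrix clause.
With no island boundary between them, the object can take inverse scope over the subject via ordinary QR within the clause.
Both orderings are possible: *three candidates* > *each archivist* and *each archivist* > *three candidates*.

Yes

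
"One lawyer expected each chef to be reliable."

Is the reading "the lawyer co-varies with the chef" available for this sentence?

The described interpretation is the *each chef* > *one lawyer* scoping.
ECM infinitives lack a CP barrier, so *each chef* can QR over the matrix subject *one lawyer*.
Ordinary QR to a clause-peripheral position gives the wide-scope LF for the lower DP.
So *each chef* > *one lawyer* is among the available readings.

Yes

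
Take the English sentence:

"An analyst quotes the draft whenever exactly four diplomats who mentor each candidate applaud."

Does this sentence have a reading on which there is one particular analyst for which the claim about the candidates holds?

Yes

The paraphrase describes the scope ordering *an analyst* > *each candidate*.
Surface scope (*an analyst* > *each candidate*) is always derivable; islands only block QR, not in-situ interpretation.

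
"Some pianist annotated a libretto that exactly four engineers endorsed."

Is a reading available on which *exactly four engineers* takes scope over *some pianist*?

The DP *exactly four engineers* is contained in the relative clause *that exactly four engineers endorsed* modifying *a libretto*.
The relative clause forms an island for QR, so the quantifier is confined to the head noun's restrictor.
*exactly four engineers* > *some pianist* would require crossing that boundary, which is illicit.
(Only the surface reading survives: one fixed pianist with respect to all the relevant engineers.)

No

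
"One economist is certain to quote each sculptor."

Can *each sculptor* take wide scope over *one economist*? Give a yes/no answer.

*each sculptor* is inside a raising infinitive, which is transparent to QR (no CP barrier), so it behaves as a matrix argument.
Clause-internal QR can adjoin the lower DP above the subject, yielding the inverse reading.

Yes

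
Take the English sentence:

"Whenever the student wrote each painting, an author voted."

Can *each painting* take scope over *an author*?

Structurally, *each painting* is inside the adjunct clause *whenever the student wrote each painting*.
Scope out of an adjunct clause is unavailable: QR respects the adjunct-island constraint.
So *each painting* cannot raise to a position above *an author*.

No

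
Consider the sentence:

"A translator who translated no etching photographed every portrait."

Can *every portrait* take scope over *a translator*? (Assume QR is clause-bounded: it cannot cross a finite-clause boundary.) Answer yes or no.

The relative clause *who translated no etching* modifies *a translator*, but *every portrait* is not inside that relative clause — it is an argument of the matrix verb.
QR within a single clause is free, so the lower quantifier may take scope over the higher one.

Yes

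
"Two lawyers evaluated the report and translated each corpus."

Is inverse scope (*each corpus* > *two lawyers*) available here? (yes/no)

Structurally, *each corpus* is inside one conjunct of the coordinate structure (*translated each corpus*).
A quantifier cannot raise out of one conjunct of a coordination across the whole coordinate structure — the CSC applies to QR.
So *each corpus* cannot raise to a position above *two lawyers*.

No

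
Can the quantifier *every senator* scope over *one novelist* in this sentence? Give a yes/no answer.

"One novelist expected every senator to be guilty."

ECM infinitives lack a CP barrier, so *every senator* can QR over the matrix subject *one novelist*.
Since no island is crossed, the inverse ordering is licensed alongside surface scope.
The sentence is scopally ambiguous between *one novelist* > *every senator* and *every senator* > *one novelist*.

Yes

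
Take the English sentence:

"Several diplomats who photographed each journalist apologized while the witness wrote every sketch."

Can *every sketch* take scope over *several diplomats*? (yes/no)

The target quantifier *every sketch* is part of the adjunct clause *while the witness wrote every sketch*.
The adjunct-island constraint bars QR out of an adverbial clause.
The inverse ordering *every sketch* > *several diplomats* is therefore underivable.

No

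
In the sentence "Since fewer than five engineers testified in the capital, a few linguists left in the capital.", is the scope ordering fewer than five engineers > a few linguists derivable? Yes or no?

*fewer than five engineers* sits inside the adjunct clause *since fewer than five engineers testified in the capital*.
Adverbial clauses are not L-marked, so they are barriers for QR — the quantifier cannot escape the adjunct.
So the wide-scope reading for *fewer than five engineers* is blocked.

No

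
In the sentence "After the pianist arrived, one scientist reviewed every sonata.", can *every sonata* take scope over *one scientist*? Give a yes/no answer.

Neither queried DP is inside the adjunct, so the adjunct-island constraint does not apply.
Since no island is crossed, the inverse ordering is licensed alongside surface scope.

Yes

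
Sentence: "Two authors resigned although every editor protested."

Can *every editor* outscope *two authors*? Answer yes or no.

Structurally, *every editor* is inside the adjunct clause *although every editor protested*.
Adjuncts are opaque for quantifier raising; a quantifier in an adjunct stays inside it.
Hence only narrow scope for *every editor* (under *two authors*) survives.

No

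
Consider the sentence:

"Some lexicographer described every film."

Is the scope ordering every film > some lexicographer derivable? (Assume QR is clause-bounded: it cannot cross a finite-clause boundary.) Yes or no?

*some lexicographer* and *every film* are co-arguments of the matrix verb, with nothing but a clause-internal boundary between them.
Clause-internal QR can adjoin the lower DP above the subject, yielding the inverse reading.

Yes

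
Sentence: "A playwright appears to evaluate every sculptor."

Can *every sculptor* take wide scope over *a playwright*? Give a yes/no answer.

Yes

Infinitival complements of raising predicates do not block QR; *every sculptor* and *a playwright* are effectively clausemates.
Clause-internal QR can adjoin the lower DP above the subject, yielding the inverse reading.
So *every sculptor* > *a playwright* is among the available readings.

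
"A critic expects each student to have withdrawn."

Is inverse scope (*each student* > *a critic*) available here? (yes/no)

Yes

This is an ECM construction: *each student* is the infinitival subject, Case-marked by the matrix verb, and the infinitive is transparent for QR.
Nothing blocks QR of the lower DP to a position above the higher one, so inverse scope is available.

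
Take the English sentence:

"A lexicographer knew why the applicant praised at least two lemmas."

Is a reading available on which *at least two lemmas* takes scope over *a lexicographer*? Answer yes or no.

No

*at least two lemmas* occurs within the embedded question *why the applicant praised at least two lemmas*.
Embedded questions are wh-islands: a quantifier inside an indirect question cannot QR into the matrix clause.
So *at least two lemmas* cannot raise high enough to outscope *a lexicographer*; only the surface ordering *a lexicographer* > *at least two lemmas* is available.
(Only the surface reading survives: one fixed lexicographer with respect to all the relevant lemmas.)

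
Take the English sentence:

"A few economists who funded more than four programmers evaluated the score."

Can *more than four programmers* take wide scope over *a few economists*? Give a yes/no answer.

*more than four programmers* is embedded in the relative clause *who funded more than four programmers*.
Quantifiers inside a relative clause are trapped there; the RC boundary blocks QR.
So the wide-scope reading for *more than four programmers* is blocked.

No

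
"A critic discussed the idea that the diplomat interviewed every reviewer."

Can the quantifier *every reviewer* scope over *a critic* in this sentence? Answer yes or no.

*every reviewer* occurs within the complex NP *the idea that the diplomat interviewed every reviewer*.
A that-clause complement to a noun is an island; QR cannot cross the NP boundary.
The inverse ordering *every reviewer* > *a critic* is therefore underivable.
(Only the surface reading survives: one fixed critic with respect to all the relevant reviewers.)

No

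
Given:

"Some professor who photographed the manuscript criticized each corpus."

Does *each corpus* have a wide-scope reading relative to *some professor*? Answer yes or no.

Yes

The relative clause *who photographed the manuscript* modifies *some professor*, but *each corpus* is not inside that relative clause — it is an argument of the matrix verb.
Ordinary QR to a clause-peripheral position gives the wide-scope LF for the lower DP.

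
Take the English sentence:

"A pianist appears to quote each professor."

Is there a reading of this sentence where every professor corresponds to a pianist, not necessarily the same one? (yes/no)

Yes

That reading corresponds to *each professor* > *a pianist*.
The matrix predicate is a raising verb, whose infinitival complement is not a scope island — *each professor* can QR into the matrix clause.
Since no island is crossed, the inverse ordering is licensed alongside surface scope.
Both orderings are possible: *a pianist* > *each professor* and *each professor* > *a pianist*.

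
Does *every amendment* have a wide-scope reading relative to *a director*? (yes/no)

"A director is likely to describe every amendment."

Infinitival complements of raising predicates do not block QR; *every amendment* and *a director* are effectively clausemates.
Since no island is crossed, the inverse ordering is licensed alongside surface scope.

Yes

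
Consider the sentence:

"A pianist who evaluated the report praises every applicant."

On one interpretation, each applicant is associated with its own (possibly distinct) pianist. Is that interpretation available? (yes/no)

Yes

That reading corresponds to *every applicant* > *a pianist*.
Although the sentence contains a relative clause (*who evaluated the report*), *every applicant* is outside it, in the matrix VP.
With no island boundary between them, the object can take inverse scope over the subject via ordinary QR within the clause.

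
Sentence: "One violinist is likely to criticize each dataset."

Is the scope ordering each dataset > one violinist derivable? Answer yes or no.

*each dataset* is inside a raising infinitive, which is transparent to QR (no CP barrier), so it behaves as a matrix argument.
Ordinary QR to a clause-peripheral position gives the wide-scope LF for the lower DP.

Yes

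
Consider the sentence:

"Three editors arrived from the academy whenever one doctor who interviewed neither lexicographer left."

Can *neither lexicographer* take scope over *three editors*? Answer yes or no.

No

Structurally, *neither lexicographer* is inside the relative clause *who interviewed neither lexicographer*, which is itself inside the adjunct *whenever one doctor who interviewed neither lexicographer left*.
Nested islands: the RC island is itself inside an adjunct island, so wide scope is doubly excluded.
So *neither lexicographer* cannot raise high enough to outscope *three editors*; only the surface ordering *three editors* > *neither lexicographer* is available.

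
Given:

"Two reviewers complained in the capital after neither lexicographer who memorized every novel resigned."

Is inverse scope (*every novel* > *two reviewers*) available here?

*every novel* is embedded in the relative clause *who memorized every novel*, which is itself inside the adjunct *after neither lexicographer who memorized every novel resigned*.
Both the relative clause and the enclosing adjunct are scope islands; QR cannot cross either.
*every novel* is confined to the island and cannot take scope over *two reviewers*.

No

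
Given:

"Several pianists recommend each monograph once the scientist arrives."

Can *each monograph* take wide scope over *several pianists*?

Neither queried DP is inside the adjunct, so the adjunct-island constraint does not apply.
Nothing blocks QR of the lower DP to a position above the higher one, so inverse scope is available.
The sentence is scopally ambiguous between *several pianists* > *each monograph* and *each monograph* > *several pianists*.

Yes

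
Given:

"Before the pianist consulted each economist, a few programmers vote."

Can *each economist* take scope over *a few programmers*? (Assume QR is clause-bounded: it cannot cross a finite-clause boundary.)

No

Structurally, *each economist* is inside the adjunct clause *before the pianist consulted each economist*.
The adjunct-island constraint bars QR out of an adverbial clause.
So the wide-scope reading for *each economist* is blocked.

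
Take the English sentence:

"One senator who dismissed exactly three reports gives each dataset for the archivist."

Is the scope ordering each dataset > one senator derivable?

*each dataset* is a matrix argument; only *one senator* is modified by the relative clause *who dismissed exactly three reports*, so the RC island is irrelevant to the target quantifier.
No island intervenes, so both surface and inverse scope are derivable.

Yes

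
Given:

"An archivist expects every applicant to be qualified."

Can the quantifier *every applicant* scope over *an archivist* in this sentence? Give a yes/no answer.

Yes

*every applicant* is the subject of an ECM infinitive — the infinitival complement of an ECM verb is not a scope island, so *every applicant* can raise into the matrix clause.
Since no island is crossed, the inverse ordering is licensed alongside surface scope.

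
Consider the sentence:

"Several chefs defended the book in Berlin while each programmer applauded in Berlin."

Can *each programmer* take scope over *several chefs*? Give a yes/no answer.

No

*each programmer* occurs within the adjunct clause *while each programmer applauded in Berlin*.
The adjunct-island constraint bars QR out of an adverbial clause.
The inverse ordering *each programmer* > *several chefs* is therefore underivable.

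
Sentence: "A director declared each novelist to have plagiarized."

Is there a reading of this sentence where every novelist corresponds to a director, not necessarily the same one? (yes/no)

The paraphrase describes the scope ordering *each novelist* > *a director*.
This is an ECM construction: *each novelist* is the infinitival subject, Case-marked by the matrix verb, and the infinitive is transparent for QR.
Nothing blocks QR of the lower DP to a position above the higher one, so inverse scope is available.
Both orderings are possible: *a director* > *each novelist* and *each novelist* > *a director*.

Yes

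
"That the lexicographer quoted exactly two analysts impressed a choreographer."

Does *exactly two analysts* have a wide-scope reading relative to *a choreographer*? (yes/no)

The DP *exactly two analysts* is contained in the sentential subject *that the lexicographer quoted exactly two analysts*.
The subject-island constraint blocks QR out of a clausal subject.
The ordering *exactly two analysts* > *a choreographer* is therefore underivable.

No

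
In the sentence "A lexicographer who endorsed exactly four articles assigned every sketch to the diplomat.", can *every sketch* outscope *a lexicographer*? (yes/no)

Yes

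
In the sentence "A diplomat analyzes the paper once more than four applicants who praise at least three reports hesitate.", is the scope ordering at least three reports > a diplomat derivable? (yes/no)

No

*at least three reports* occurs within the relative clause *who praise at least three reports*, which is itself inside the adjunct *once more than four applicants who praise at least three reports hesitate*.
Two island boundaries intervene — the relative clause and the adjunct. Either alone would block QR.
So the wide-scope reading for *at least three reports* is blocked.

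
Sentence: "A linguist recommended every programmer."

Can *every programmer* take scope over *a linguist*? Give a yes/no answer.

Both DPs are arguments of the same predicate; there is no clause or island boundary between them.
No island intervenes, so both surface and inverse scope are derivable.
Both orderings are possible: *a linguist* > *every programmer* and *every programmer* > *a linguist*.

Yes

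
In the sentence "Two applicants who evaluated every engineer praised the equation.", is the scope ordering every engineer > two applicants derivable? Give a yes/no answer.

No

*every engineer* is embedded in the relative clause *who evaluated every engineer*.
The relative clause forms an island for QR, so the quantifier is confined to the head noun's restrictor.
The inverse ordering *every engineer* > *two applicants* is therefore underivable.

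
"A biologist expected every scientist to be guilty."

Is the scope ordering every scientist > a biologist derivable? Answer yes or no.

Yes

ECM infinitives lack a CP barrier, so *every scientist* can QR over the matrix subject *a biologist*.
Since no island is crossed, the inverse ordering is licensed alongside surface scope.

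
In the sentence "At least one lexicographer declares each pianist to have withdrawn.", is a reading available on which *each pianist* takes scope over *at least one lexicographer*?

Yes

This is an ECM construction: *each pianist* is the infinitival subject, Case-marked by the matrix verb, and the infinitive is transparent for QR.
No island intervenes, so both surface and inverse scope are derivable.
Both orderings are possible: *at least one lexicographer* > *each pianist* and *each pianist* > *at least one lexicographer*.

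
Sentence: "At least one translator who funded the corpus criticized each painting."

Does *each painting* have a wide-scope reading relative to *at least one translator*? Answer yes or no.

Yes

Although the sentence contains a relative clause (*who funded the corpus*), *each painting* is outside it, in the matrix VP.
No island intervenes, so both surface and inverse scope are derivable.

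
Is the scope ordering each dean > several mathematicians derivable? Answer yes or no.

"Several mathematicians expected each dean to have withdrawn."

Yes

*each dean* is an ECM subject; ECM complements are not islands, and the embedded quantifier may take matrix scope.
No island intervenes, so both surface and inverse scope are derivable.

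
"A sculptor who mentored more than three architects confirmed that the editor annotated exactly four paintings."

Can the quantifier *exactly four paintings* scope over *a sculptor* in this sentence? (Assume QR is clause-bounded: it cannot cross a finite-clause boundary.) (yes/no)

No

*exactly four paintings* sits inside the finite complement clause *that the editor annotated exactly four paintings*.
Given the clause-boundedness assumption, QR cannot cross the finite CP into the matrix.
*exactly four paintings* > *a sculptor* would require crossing that boundary, which is illicit.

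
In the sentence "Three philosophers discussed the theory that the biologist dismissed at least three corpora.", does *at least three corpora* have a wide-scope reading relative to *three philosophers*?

No

*at least three corpora* is embedded in the complex NP *the theory that the biologist dismissed at least three corpora*.
Since the clause is the complement of a nominal head, the CNPC blocks scope extraction.
There is no licit LF on which *at least three corpora* c-commands *three philosophers*.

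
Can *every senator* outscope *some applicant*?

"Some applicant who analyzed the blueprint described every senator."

Yes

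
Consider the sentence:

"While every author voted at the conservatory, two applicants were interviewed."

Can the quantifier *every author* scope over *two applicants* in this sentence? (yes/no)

No

The DP *every author* is contained in the adjunct clause *while every author voted at the conservatory*.
Adjunct clauses are scope islands: a quantifier inside an adjunct cannot raise into the matrix clause.
There is no licit LF on which *every author* c-commands *two applicants*.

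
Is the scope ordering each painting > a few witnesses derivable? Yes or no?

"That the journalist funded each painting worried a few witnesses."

No

*each painting* sits inside the sentential subject *that the journalist funded each painting*.
Clausal subjects are scope islands; QR from inside the subject into the matrix is barred.
So *each painting* cannot raise to a position above *a few witnesses*.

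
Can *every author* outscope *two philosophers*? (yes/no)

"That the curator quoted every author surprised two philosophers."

No

The target quantifier *every author* is part of the sentential subject *that the curator quoted every author*.
The Sentential Subject Constraint rules out raising the quantifier out of the that-clause subject.
So the wide-scope reading for *every author* is blocked.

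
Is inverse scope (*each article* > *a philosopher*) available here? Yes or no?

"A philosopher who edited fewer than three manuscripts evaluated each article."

*each article* is a matrix argument; only *a philosopher* is modified by the relative clause *who edited fewer than three manuscripts*, so the RC island is irrelevant to the target quantifier.
Ordinary QR to a clause-peripheral position gives the wide-scope LF for the lower DP.
Both orderings are possible: *a philosopher* > *each article* and *each article* > *a philosopher*.

Yes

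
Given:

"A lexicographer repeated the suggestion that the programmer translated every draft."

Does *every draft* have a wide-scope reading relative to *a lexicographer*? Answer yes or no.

No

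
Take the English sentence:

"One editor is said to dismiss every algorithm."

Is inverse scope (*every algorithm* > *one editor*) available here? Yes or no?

Yes

*every algorithm* is the object of the infinitival complement of a raising predicate; raising infinitives are transparent for QR, so the two DPs are in effect clausemates.
QR within a single clause is free, so the lower quantifier may take scope over the higher one.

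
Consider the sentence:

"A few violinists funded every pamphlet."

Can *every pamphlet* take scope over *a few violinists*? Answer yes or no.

*a few violinists* and *every pamphlet* are co-arguments of the matrix verb, with nothing but a clause-internal boundary between them.
With no island boundary between them, the object can take inverse scope over the subject via ordinary QR within the clause.
Both orderings are possible: *a few violinists* > *every pamphlet* and *every pamphlet* > *a few violinists*.

Yes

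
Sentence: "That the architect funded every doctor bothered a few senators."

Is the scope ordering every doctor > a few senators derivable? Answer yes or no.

No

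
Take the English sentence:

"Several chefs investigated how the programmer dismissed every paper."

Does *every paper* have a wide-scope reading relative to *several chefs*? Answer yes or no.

No

*every paper* sits inside the embedded question *how the programmer dismissed every paper*.
The wh-island constraint blocks QR out of an embedded interrogative.
So *every paper* cannot raise to a position above *several chefs*.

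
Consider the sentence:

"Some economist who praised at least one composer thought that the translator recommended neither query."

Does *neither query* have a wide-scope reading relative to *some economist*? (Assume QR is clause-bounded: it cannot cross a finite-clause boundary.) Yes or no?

No

*neither query* sits inside the finite complement clause *that the translator recommended neither query*.
Under clause-bounded QR, a quantifier in an embedded finite clause cannot raise into the matrix clause.
Hence only narrow scope for *neither query* (under *some economist*) survives.
(Only the surface reading survives: one fixed economist with respect to all the relevant queries.)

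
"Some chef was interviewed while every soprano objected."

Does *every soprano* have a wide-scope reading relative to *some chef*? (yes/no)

The target quantifier *every soprano* is part of the adjunct clause *while every soprano objected*.
The adjunct-island constraint bars QR out of an adverbial clause.
So *every soprano* cannot raise high enough to outscope *some chef*; only the surface ordering *some chef* > *every soprano* is available.

No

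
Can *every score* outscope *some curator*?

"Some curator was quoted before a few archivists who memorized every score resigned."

No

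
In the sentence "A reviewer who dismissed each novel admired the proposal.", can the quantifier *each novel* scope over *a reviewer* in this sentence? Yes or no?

Structurally, *each novel* is inside the relative clause *who dismissed each novel*.
Quantifiers inside a relative clause are trapped there; the RC boundary blocks QR.
So *each novel* cannot raise to a position above *a reviewer*.
(Only the surface reading survives: one fixed reviewer with respect to all the relevant novels.)

No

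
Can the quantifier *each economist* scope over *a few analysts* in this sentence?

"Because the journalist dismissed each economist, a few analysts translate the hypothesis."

No

Structurally, *each economist* is inside the adjunct clause *because the journalist dismissed each economist*.
Scope out of an adjunct clause is unavailable: QR respects the adjunct-island constraint.
*each economist* > *a few analysts* would require crossing that boundary, which is illicit.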